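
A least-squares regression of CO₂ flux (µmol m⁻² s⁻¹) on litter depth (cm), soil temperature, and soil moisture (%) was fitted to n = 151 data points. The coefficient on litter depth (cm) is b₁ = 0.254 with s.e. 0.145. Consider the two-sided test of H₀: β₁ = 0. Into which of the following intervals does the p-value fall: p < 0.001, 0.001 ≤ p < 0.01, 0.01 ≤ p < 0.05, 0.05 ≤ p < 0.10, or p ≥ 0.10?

0.05 ≤ p < 0.10

t = 0.254 / 0.145 = 1.752.
df = n − k − 1 = 151 − 3 − 1 = 147.
Two-sided p = 2·P(T_{147} > |t|) ≈ 0.0819.
So 0.05 ≤ p < 0.10.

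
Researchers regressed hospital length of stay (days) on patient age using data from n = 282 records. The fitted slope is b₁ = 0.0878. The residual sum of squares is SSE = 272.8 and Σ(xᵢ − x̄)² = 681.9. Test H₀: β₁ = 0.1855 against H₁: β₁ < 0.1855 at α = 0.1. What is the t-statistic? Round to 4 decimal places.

t = -2.5847

MSE = SSE/(n − 2) = 272.8/280 = 0.974286.
SE(b₁) = √(MSE/Sₓₓ) = √(0.974286/681.9) = 0.0377992.
t = (0.0878 − 0.1855) / 0.0377992 = -2.5847.
df = n − 2 = 280.
One-sided p ≈ 0.0051, which is < 0.1, so reject H₀.
There is evidence that the true slope on patient age is below 0.1855 days per unit.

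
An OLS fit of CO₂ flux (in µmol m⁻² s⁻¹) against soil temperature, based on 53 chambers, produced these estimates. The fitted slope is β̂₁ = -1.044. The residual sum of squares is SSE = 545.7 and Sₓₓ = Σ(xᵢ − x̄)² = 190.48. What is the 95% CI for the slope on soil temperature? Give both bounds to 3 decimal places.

MSE = SSE/(n − 2) = 545.7/51 = 10.7.
SE(β̂₁) = √(MSE/Sₓₓ) = √(10.7/190.48) = 0.23701.
df = n − 2 = 51.
t* = t_{0.025, 51} = 2.007584.
Margin = t* × SE = 2.007584 × 0.23701 = 0.47582.
CI: -1.044 ± 0.47582 → (-1.520, -0.568).
With 95% confidence, each one-unit increase in soil temperature is associated with a change of between -1.520 and -0.568 µmol m⁻² s⁻¹ in CO₂ flux.

(-1.520, -0.568)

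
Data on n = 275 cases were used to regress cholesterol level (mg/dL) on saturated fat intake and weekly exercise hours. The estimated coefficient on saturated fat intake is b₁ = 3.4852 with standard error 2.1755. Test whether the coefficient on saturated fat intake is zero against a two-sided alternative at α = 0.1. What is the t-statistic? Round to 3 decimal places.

H₀: β₁ = 0 vs H₁: β₁ ≠ 0.
t = (b₁ − β₁⁰)/SE = 3.4852 / 2.1755 = 1.602.
df = n − k − 1 = 275 − 2 − 1 = 272.
Two-sided p ≈ 0.1103, which is ≥ 0.1, so fail to reject H₀.
The data do not give significant evidence of an association between saturated fat intake and cholesterol level, after adjusting for the other predictors.

t = 1.602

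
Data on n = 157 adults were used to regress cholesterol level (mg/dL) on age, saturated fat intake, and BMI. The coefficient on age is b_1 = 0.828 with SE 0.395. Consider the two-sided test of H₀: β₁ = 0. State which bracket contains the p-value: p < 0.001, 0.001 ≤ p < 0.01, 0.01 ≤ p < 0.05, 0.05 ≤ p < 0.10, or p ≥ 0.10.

t = 0.828 / 0.395 = 2.096.
df = n − k − 1 = 157 − 3 − 1 = 153.
Two-sided p = 2·P(T_{153} > |t|) ≈ 0.0377.
So 0.01 ≤ p < 0.05.

0.01 ≤ p < 0.05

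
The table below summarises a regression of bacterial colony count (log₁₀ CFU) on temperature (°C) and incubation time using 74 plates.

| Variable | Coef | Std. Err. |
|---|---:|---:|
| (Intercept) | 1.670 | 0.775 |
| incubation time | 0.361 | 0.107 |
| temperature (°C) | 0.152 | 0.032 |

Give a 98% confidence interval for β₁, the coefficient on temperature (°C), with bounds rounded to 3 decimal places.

(0.076, 0.228)

Read off: b = 0.152, SE = 0.032 for temperature (°C).
df = n − k − 1 = 74 − 2 − 1 = 71.
t* = t_{0.01, 71} = 2.380024.
Margin = t* × SE = 2.380024 × 0.032 = 0.07616.
CI: 0.152 ± 0.07616 → (0.076, 0.228).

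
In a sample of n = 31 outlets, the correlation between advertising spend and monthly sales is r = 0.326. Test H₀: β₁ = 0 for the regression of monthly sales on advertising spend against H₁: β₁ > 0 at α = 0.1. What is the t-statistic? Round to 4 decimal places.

t = r·√(n − 2)/√(1 − r²) = 0.326·√29/√0.893724 = 1.8570.
df = n − 2 = 29.
One-sided p ≈ 0.0367, which is < 0.1, so reject H₀.
There is evidence of a linear association between advertising spend and monthly sales.

t = 1.8570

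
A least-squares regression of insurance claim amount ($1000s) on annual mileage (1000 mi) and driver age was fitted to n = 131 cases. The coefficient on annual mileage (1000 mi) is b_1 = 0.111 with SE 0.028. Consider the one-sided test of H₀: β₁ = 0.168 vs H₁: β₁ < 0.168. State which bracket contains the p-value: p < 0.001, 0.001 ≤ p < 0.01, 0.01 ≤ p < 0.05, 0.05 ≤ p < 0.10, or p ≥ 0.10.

0.01 ≤ p < 0.05

t = (0.111 − 0.168) / 0.028 = -2.036.
df = n − k − 1 = 131 − 2 − 1 = 128.
One-sided p = P(T_{128} < t) ≈ 0.0219.
So 0.01 ≤ p < 0.05.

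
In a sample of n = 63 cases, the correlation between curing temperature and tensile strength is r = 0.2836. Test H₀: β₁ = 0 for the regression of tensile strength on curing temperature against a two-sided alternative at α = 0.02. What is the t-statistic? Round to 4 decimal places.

t = 2.3098

t = r·√(n − 2)/√(1 − r²) = 0.2836·√61/√0.919571 = 2.3098.
df = n − 2 = 61.
Two-sided p ≈ 0.0243, which is ≥ 0.02, so fail to reject H₀.
The data do not give significant evidence of a linear association between curing temperature and tensile strength.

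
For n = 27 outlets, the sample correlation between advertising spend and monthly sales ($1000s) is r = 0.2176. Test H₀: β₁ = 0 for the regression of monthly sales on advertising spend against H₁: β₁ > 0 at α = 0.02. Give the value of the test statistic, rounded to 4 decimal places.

t = r·√(n − 2)/√(1 − r²) = 0.2176·√25/√0.95265 = 1.1147.
df = n − 2 = 25.
One-sided p ≈ 0.1378, which is ≥ 0.02, so fail to reject H₀.
The data do not give significant evidence of a linear association between advertising spend and monthly sales.

t = 1.1147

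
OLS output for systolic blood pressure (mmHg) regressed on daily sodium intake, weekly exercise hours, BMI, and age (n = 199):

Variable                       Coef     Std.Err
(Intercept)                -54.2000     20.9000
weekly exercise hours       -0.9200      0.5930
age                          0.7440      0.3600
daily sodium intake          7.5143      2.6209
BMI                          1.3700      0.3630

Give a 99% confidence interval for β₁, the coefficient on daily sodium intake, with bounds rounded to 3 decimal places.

Read off: b = 7.5143, SE = 2.6209 for daily sodium intake.
df = n − k − 1 = 199 − 4 − 1 = 194.
t* = t_{0.005, 194} = 2.601409.
Margin = t* × SE = 2.601409 × 2.6209 = 6.81803.
CI: 7.5143 ± 6.81803 → (0.696, 14.332).

(0.696, 14.332)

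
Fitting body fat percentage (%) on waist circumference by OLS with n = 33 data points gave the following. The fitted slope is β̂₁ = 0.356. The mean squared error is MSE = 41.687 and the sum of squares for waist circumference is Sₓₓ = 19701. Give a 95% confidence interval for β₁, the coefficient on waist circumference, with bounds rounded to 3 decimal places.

SE(β̂₁) = √(MSE/Sₓₓ) = √(41.687/19701) = 0.0459998.
df = n − 2 = 31.
t* = t_{0.025, 31} = 2.039513.
Margin = t* × SE = 2.039513 × 0.0459998 = 0.09382.
CI: 0.356 ± 0.09382 → (0.262, 0.450).
With 95% confidence, each one-unit increase in waist circumference is associated with a change of between 0.262 and 0.450 % in body fat percentage.

(0.262, 0.450)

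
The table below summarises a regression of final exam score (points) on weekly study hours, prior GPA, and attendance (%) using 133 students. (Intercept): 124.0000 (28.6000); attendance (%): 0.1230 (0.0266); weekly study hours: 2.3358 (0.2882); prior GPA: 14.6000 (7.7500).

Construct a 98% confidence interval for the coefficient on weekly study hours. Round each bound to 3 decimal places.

(1.657, 3.015)

Read off: b = 2.3358, SE = 0.2882 for weekly study hours.
df = n − k − 1 = 133 − 3 − 1 = 129.
t* = t_{0.01, 129} = 2.355602.
Margin = t* × SE = 2.355602 × 0.2882 = 0.67888.
CI: 2.3358 ± 0.67888 → (1.657, 3.015).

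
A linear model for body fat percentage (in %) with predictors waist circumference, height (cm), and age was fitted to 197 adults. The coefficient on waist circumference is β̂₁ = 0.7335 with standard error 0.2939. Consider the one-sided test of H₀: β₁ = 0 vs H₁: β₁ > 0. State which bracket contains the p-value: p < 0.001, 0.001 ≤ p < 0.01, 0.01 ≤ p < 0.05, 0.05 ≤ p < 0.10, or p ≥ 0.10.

t = 0.7335 / 0.2939 = 2.496.
df = n − k − 1 = 197 − 3 − 1 = 193.
One-sided p = P(T_{193} > t) ≈ 0.0067.
So 0.001 ≤ p < 0.01.

0.001 ≤ p < 0.01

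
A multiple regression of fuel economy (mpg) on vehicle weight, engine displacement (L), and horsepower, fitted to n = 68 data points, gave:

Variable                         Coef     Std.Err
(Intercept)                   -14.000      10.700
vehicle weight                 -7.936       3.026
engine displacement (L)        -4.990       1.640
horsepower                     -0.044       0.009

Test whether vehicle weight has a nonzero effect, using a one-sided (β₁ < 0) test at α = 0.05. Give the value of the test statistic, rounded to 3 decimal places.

t = -2.623

Read off: b = -7.936, SE = 3.026 for vehicle weight.
H₀: β₁ = 0 vs H₁: β₁ < 0.
t = -7.936 / 3.026 = -2.623.
df = n − k − 1 = 68 − 3 − 1 = 64.
One-sided p ≈ 0.0054, which is < 0.05, so reject H₀.
There is evidence that the true slope on vehicle weight is negative, holding the other predictors fixed.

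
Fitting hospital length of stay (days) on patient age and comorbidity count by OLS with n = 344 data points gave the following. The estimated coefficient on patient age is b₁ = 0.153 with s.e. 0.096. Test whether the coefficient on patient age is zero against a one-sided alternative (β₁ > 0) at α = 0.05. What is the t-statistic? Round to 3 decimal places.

H₀: β₁ = 0 vs H₁: β₁ > 0.
t = (b₁ − β₁⁰)/SE = 0.153 / 0.096 = 1.594.
df = n − k − 1 = 344 − 2 − 1 = 341.
One-sided p ≈ 0.0560, which is ≥ 0.05, so fail to reject H₀.
The data do not give significant evidence that the true slope on patient age is positive, holding the other predictors fixed.

t = 1.594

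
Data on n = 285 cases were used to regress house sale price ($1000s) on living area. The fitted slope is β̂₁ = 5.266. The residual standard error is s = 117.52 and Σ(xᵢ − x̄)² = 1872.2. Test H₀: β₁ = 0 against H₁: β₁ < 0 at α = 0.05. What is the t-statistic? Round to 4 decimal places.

t = 1.9389

SE(β̂₁) = s/√Sₓₓ = 117.52/√1872.2 = 2.71604.
t = 5.266 / 2.71604 = 1.9389.
df = n − 2 = 283.
One-sided p ≈ 0.9732, which is ≥ 0.05, so fail to reject H₀.
The data do not give significant evidence that the true slope on living area is negative.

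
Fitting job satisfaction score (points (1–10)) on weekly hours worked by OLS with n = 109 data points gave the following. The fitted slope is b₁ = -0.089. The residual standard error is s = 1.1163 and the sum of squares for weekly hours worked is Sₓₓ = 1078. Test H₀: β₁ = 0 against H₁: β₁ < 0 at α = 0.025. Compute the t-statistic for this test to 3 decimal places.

t = -2.618

SE(b₁) = s/√Sₓₓ = 1.1163/√1078 = 0.0339994.
t = -0.089 / 0.0339994 = -2.618.
df = n − 2 = 107.
One-sided p ≈ 0.0051, which is < 0.025, so reject H₀.
There is evidence that the true slope on weekly hours worked is negative.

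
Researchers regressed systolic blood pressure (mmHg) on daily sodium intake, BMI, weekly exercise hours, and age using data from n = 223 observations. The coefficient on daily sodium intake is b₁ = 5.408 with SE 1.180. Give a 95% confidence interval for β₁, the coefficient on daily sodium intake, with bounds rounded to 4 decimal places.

df = n − k − 1 = 223 − 4 − 1 = 218.
t* = t_{0.025, 218} = 1.970906.
Margin = t* × SE = 1.970906 × 1.180 = 2.325669.
CI: 5.408 ± 2.325669 → (3.0823, 7.7337).
With 95% confidence, each one-unit increase in daily sodium intake is associated with a change of between 3.0823 and 7.7337 mmHg in systolic blood pressure, holding the other predictors fixed.

(3.0823, 7.7337)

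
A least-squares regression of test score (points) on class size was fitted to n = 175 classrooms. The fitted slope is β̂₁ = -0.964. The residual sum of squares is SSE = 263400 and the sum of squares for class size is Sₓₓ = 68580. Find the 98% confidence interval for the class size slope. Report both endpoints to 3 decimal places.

(-1.314, -0.614)

MSE = SSE/(n − 2) = 263400/173 = 1522.54.
SE(β̂₁) = √(MSE/Sₓₓ) = √(1522.54/68580) = 0.149.
df = n − 2 = 173.
t* = t_{0.01, 173} = 2.348096.
Margin = t* × SE = 2.348096 × 0.149 = 0.34987.
CI: -0.964 ± 0.34987 → (-1.314, -0.614).
With 98% confidence, each one-unit increase in class size is associated with a change of between -1.314 and -0.614 points in test score.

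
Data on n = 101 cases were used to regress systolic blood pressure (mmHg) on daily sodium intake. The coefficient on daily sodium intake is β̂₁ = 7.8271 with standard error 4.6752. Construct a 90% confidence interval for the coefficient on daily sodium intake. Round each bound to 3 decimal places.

(0.064, 15.590)

df = n − 2 = 101 − 2 = 99.
t* = t_{0.05, 99} = 1.660391.
Margin = t* × SE = 1.660391 × 4.6752 = 7.76266.
CI: 7.8271 ± 7.76266 → (0.064, 15.590).
With 90% confidence, each one-unit increase in daily sodium intake is associated with a change of between 0.064 and 15.590 mmHg in systolic blood pressure.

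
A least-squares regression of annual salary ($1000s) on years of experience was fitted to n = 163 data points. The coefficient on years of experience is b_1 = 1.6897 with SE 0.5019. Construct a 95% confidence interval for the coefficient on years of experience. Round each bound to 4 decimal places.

(0.6985, 2.6809)

df = n − 2 = 163 − 2 = 161.
t* = t_{0.025, 161} = 1.974808.
Margin = t* × SE = 1.974808 × 0.5019 = 0.991156.
CI: 1.6897 ± 0.991156 → (0.6985, 2.6809).
With 95% confidence, each one-unit increase in years of experience is associated with a change of between 0.6985 and 2.6809 $1000s in annual salary.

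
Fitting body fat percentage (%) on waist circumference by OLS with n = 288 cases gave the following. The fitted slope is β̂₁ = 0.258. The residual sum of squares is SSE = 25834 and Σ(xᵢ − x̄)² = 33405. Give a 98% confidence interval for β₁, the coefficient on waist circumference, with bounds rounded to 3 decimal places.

MSE = SSE/(n − 2) = 25834/286 = 90.3287.
SE(β̂₁) = √(MSE/Sₓₓ) = √(90.3287/33405) = 0.0520004.
df = n − 2 = 286.
t* = t_{0.01, 286} = 2.339457.
Margin = t* × SE = 2.339457 × 0.0520004 = 0.12165.
CI: 0.258 ± 0.12165 → (0.136, 0.380).
With 98% confidence, each one-unit increase in waist circumference is associated with a change of between 0.136 and 0.380 % in body fat percentage.

(0.136, 0.380)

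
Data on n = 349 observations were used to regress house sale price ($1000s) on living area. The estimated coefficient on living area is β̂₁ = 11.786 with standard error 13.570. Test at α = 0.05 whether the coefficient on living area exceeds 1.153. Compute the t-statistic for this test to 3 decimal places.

H₀: β₁ = 1.153 vs H₁: β₁ > 1.153.
t = (β̂₁ − β₁⁰)/SE = (11.786 − 1.153) / 13.570 = 0.784.
df = n − 2 = 349 − 2 = 347.
One-sided p ≈ 0.2169, which is ≥ 0.05, so fail to reject H₀.
The data do not give significant evidence that the true slope on living area exceeds 1.153 $1000s per unit.

t = 0.784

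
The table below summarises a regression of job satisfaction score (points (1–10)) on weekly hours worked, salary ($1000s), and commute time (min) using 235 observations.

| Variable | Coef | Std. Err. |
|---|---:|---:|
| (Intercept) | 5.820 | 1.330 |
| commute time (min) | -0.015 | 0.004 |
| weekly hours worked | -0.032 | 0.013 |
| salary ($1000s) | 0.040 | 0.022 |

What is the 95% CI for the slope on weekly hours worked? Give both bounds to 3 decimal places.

Read off: b = -0.032, SE = 0.013 for weekly hours worked.
df = n − k − 1 = 235 − 3 − 1 = 231.
t* = t_{0.025, 231} = 1.970287.
Margin = t* × SE = 1.970287 × 0.013 = 0.02561.
CI: -0.032 ± 0.02561 → (-0.058, -0.006).

(-0.058, -0.006)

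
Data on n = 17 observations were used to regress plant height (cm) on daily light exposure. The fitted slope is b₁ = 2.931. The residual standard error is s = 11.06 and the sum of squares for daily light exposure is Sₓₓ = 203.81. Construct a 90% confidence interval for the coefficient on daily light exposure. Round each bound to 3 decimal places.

SE(b₁) = s/√Sₓₓ = 11.06/√203.81 = 0.774716.
df = n − 2 = 15.
t* = t_{0.05, 15} = 1.75305.
Margin = t* × SE = 1.75305 × 0.774716 = 1.35812.
CI: 2.931 ± 1.35812 → (1.573, 4.289).
With 90% confidence, each one-unit increase in daily light exposure is associated with a change of between 1.573 and 4.289 cm in plant height.

(1.573, 4.289)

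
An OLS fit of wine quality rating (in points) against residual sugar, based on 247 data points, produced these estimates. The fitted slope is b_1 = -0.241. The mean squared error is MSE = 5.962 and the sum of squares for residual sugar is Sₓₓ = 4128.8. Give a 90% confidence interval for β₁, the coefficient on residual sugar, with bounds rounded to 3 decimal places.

(-0.304, -0.178)

SE(b_1) = √(MSE/Sₓₓ) = √(5.962/4128.8) = 0.038.
df = n − 2 = 245.
t* = t_{0.05, 245} = 1.651097.
Margin = t* × SE = 1.651097 × 0.038 = 0.06274.
CI: -0.241 ± 0.06274 → (-0.304, -0.178).
With 90% confidence, each one-unit increase in residual sugar is associated with a change of between -0.304 and -0.178 points in wine quality rating.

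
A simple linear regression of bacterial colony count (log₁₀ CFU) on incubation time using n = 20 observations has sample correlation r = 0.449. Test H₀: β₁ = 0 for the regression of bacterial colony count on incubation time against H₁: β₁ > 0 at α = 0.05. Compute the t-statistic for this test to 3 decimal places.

t = r·√(n − 2)/√(1 − r²) = 0.449·√18/√0.798399 = 2.132.
df = n − 2 = 18.
One-sided p ≈ 0.0235, which is < 0.05, so reject H₀.
There is evidence of a linear association between incubation time and bacterial colony count.

t = 2.132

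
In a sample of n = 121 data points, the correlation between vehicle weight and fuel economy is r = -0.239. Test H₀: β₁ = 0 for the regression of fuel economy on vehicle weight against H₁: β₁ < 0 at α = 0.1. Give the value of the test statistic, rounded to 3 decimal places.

t = r·√(n − 2)/√(1 − r²) = -0.239·√119/√0.942879 = -2.685.
df = n − 2 = 119.
One-sided p ≈ 0.0041, which is < 0.1, so reject H₀.
There is evidence of a linear association between vehicle weight and fuel economy.

t = -2.685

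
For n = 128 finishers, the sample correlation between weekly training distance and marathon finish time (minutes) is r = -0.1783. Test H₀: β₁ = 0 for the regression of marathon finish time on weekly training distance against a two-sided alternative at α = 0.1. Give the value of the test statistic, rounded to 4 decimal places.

t = -2.0340

t = r·√(n − 2)/√(1 − r²) = -0.1783·√126/√0.968209 = -2.0340.
df = n − 2 = 126.
Two-sided p ≈ 0.0441, which is < 0.1, so reject H₀.
There is evidence of a linear association between weekly training distance and marathon finish time.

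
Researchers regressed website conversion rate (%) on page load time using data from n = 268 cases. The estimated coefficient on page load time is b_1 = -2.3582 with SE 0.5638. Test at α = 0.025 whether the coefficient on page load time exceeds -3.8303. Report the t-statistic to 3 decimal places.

H₀: β₁ = -3.8303 vs H₁: β₁ > -3.8303.
t = (b_1 − β₁⁰)/SE = (-2.3582 − (-3.8303)) / 0.5638 = 2.611.
df = n − 2 = 268 − 2 = 266.
One-sided p ≈ 0.0048, which is < 0.025, so reject H₀.
There is evidence that the true slope on page load time exceeds -3.8303 % per unit.

t = 2.611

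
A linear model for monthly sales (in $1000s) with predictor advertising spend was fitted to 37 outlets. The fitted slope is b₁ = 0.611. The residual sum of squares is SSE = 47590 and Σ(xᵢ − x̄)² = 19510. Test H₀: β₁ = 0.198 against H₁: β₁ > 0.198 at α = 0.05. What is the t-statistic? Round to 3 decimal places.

t = 1.564

MSE = SSE/(n − 2) = 47590/35 = 1359.71.
SE(b₁) = √(MSE/Sₓₓ) = √(1359.71/19510) = 0.263995.
t = (0.611 − 0.198) / 0.263995 = 1.564.
df = n − 2 = 35.
One-sided p ≈ 0.0634, which is ≥ 0.05, so fail to reject H₀.
The data do not give significant evidence that the true slope on advertising spend exceeds 0.198 $1000s per unit.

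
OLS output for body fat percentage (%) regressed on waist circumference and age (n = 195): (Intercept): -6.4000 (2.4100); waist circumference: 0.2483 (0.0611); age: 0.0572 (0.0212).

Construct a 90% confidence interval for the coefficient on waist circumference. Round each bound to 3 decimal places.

Read off: b = 0.2483, SE = 0.0611 for waist circumference.
df = n − k − 1 = 195 − 2 − 1 = 192.
t* = t_{0.05, 192} = 1.652829.
Margin = t* × SE = 1.652829 × 0.0611 = 0.10099.
CI: 0.2483 ± 0.10099 → (0.147, 0.349).

(0.147, 0.349)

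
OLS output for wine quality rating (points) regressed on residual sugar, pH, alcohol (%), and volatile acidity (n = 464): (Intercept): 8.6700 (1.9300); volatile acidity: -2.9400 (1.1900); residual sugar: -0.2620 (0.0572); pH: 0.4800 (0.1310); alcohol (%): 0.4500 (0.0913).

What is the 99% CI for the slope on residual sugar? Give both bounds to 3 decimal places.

Read off: b = -0.2620, SE = 0.0572 for residual sugar.
df = n − k − 1 = 464 − 4 − 1 = 459.
t* = t_{0.005, 459} = 2.586583.
Margin = t* × SE = 2.586583 × 0.0572 = 0.14795.
CI: -0.2620 ± 0.14795 → (-0.410, -0.114).

(-0.410, -0.114)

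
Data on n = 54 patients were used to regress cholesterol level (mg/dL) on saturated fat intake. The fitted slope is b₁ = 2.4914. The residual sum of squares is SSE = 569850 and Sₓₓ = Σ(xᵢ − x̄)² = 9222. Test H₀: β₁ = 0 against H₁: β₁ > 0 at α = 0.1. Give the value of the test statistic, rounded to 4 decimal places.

t = 2.2855

MSE = SSE/(n − 2) = 569850/52 = 10958.7.
SE(b₁) = √(MSE/Sₓₓ) = √(10958.7/9222) = 1.0901.
t = 2.4914 / 1.0901 = 2.2855.
df = n − 2 = 52.
One-sided p ≈ 0.0132, which is < 0.1, so reject H₀.
There is evidence that the true slope on saturated fat intake is positive.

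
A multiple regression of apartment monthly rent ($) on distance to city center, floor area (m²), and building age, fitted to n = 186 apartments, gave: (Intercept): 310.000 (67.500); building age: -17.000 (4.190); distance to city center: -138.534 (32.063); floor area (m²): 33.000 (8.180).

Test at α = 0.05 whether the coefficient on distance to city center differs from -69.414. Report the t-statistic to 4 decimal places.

Read off: b = -138.534, SE = 32.063 for distance to city center.
H₀: β₁ = -69.414 vs H₁: β₁ ≠ -69.414.
t = (-138.534 − (-69.414)) / 32.063 = -2.1558.
df = n − k − 1 = 186 − 3 − 1 = 182.
Two-sided p ≈ 0.0324, which is < 0.05, so reject H₀.
There is evidence that the true slope on distance to city center differs from -69.414 $ per unit, holding the other predictors fixed.

t = -2.1558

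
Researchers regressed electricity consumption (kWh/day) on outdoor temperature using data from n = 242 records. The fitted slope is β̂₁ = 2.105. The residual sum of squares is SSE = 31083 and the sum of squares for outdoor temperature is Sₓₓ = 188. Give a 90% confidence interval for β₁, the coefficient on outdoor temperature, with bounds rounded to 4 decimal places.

MSE = SSE/(n − 2) = 31083/240 = 129.512.
SE(β̂₁) = √(MSE/Sₓₓ) = √(129.512/188) = 0.829998.
df = n − 2 = 240.
t* = t_{0.05, 240} = 1.651227.
Margin = t* × SE = 1.651227 × 0.829998 = 1.370515.
CI: 2.105 ± 1.370515 → (0.7345, 3.4755).
With 90% confidence, each one-unit increase in outdoor temperature is associated with a change of between 0.7345 and 3.4755 kWh/day in electricity consumption.

(0.7345, 3.4755)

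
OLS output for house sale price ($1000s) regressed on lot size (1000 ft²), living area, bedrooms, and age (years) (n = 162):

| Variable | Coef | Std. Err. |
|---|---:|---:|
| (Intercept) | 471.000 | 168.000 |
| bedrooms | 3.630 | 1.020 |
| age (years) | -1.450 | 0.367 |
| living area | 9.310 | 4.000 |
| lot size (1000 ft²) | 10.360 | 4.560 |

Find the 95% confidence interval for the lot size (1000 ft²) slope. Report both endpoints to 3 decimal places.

Read off: b = 10.360, SE = 4.560 for lot size (1000 ft²).
df = n − k − 1 = 162 − 4 − 1 = 157.
t* = t_{0.025, 157} = 1.975189.
Margin = t* × SE = 1.975189 × 4.560 = 9.00686.
CI: 10.360 ± 9.00686 → (1.353, 19.367).

(1.353, 19.367)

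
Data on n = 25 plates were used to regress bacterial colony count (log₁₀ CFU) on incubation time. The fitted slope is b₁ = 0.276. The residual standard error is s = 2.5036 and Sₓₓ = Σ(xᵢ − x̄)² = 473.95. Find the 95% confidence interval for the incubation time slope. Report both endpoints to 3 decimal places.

(0.038, 0.514)

SE(b₁) = s/√Sₓₓ = 2.5036/√473.95 = 0.115.
df = n − 2 = 23.
t* = t_{0.025, 23} = 2.068658.
Margin = t* × SE = 2.068658 × 0.115 = 0.23790.
CI: 0.276 ± 0.23790 → (0.038, 0.514).
With 95% confidence, each one-unit increase in incubation time is associated with a change of between 0.038 and 0.514 log₁₀ CFU in bacterial colony count.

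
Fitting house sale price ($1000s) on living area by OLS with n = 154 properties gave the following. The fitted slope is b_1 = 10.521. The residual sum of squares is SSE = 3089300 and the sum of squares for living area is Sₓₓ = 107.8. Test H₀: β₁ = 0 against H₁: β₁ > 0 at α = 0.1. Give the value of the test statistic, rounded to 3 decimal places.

MSE = SSE/(n − 2) = 3089300/152 = 20324.3.
SE(b_1) = √(MSE/Sₓₓ) = √(20324.3/107.8) = 13.7309.
t = 10.521 / 13.7309 = 0.766.
df = n − 2 = 152.
One-sided p ≈ 0.2224, which is ≥ 0.1, so fail to reject H₀.
The data do not give significant evidence that the true slope on living area is positive.

t = 0.766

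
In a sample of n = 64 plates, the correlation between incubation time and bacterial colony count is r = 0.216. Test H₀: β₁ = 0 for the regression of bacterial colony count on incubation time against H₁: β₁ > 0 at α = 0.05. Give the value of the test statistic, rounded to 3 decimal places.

t = 1.742

t = r·√(n − 2)/√(1 − r²) = 0.216·√62/√0.953344 = 1.742.
df = n − 2 = 62.
One-sided p ≈ 0.0432, which is < 0.05, so reject H₀.
There is evidence of a linear association between incubation time and bacterial colony count.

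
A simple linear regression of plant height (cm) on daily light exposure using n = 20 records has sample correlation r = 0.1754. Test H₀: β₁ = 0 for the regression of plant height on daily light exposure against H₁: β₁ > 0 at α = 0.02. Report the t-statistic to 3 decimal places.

t = 0.756

t = r·√(n − 2)/√(1 − r²) = 0.1754·√18/√0.969235 = 0.756.
df = n − 2 = 18.
One-sided p ≈ 0.2298, which is ≥ 0.02, so fail to reject H₀.
The data do not give significant evidence of a linear association between daily light exposure and plant height.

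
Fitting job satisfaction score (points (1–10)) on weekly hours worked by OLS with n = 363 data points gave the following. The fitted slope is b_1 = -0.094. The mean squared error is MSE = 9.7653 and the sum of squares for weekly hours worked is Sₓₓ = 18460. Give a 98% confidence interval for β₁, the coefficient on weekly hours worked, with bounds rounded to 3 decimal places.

(-0.148, -0.040)

SE(b_1) = √(MSE/Sₓₓ) = √(9.7653/18460) = 0.023.
df = n − 2 = 361.
t* = t_{0.01, 361} = 2.336722.
Margin = t* × SE = 2.336722 × 0.023 = 0.05374.
CI: -0.094 ± 0.05374 → (-0.148, -0.040).
With 98% confidence, each one-unit increase in weekly hours worked is associated with a change of between -0.148 and -0.040 points (1–10) in job satisfaction score.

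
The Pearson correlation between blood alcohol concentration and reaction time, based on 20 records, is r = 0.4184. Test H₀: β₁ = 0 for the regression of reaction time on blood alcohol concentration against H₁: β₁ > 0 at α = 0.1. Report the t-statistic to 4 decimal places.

t = r·√(n − 2)/√(1 − r²) = 0.4184·√18/√0.824941 = 1.9544.
df = n − 2 = 18.
One-sided p ≈ 0.0332, which is < 0.1, so reject H₀.
There is evidence of a linear association between blood alcohol concentration and reaction time.

t = 1.9544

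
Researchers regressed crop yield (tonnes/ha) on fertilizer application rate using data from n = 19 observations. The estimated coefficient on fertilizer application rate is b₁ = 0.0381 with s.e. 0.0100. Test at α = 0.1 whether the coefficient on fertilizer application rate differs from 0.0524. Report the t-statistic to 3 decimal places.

H₀: β₁ = 0.0524 vs H₁: β₁ ≠ 0.0524.
t = (b₁ − β₁⁰)/SE = (0.0381 − 0.0524) / 0.0100 = -1.430.
df = n − 2 = 19 − 2 = 17.
Two-sided p ≈ 0.1708, which is ≥ 0.1, so fail to reject H₀.
The data are consistent with a true slope of 0.0524 tonnes/ha per unit of fertilizer application rate.

t = -1.430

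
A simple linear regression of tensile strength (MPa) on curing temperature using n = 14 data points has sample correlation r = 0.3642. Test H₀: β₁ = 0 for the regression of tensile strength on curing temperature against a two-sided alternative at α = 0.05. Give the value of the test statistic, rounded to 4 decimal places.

t = 1.3547

t = r·√(n − 2)/√(1 − r²) = 0.3642·√12/√0.867358 = 1.3547.
df = n − 2 = 12.
Two-sided p ≈ 0.2005, which is ≥ 0.05, so fail to reject H₀.
The data do not give significant evidence of a linear association between curing temperature and tensile strength.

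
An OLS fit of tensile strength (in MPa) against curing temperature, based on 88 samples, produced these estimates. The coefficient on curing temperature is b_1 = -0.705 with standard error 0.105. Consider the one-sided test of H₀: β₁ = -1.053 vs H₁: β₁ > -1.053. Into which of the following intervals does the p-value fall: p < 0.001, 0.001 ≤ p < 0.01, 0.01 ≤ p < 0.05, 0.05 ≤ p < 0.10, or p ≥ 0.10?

p < 0.001

t = (-0.705 − (-1.053)) / 0.105 = 3.314.
df = n − 2 = 88 − 2 = 86.
One-sided p = P(T_{86} > t) ≈ 0.0007.
So p < 0.001.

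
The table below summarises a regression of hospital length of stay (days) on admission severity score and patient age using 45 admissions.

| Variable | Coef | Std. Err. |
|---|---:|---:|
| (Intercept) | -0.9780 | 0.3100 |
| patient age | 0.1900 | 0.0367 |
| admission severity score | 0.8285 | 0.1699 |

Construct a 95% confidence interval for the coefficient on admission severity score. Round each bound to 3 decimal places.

(0.486, 1.171)

Read off: b = 0.8285, SE = 0.1699 for admission severity score.
df = n − k − 1 = 45 − 2 − 1 = 42.
t* = t_{0.025, 42} = 2.018082.
Margin = t* × SE = 2.018082 × 0.1699 = 0.34287.
CI: 0.8285 ± 0.34287 → (0.486, 1.171).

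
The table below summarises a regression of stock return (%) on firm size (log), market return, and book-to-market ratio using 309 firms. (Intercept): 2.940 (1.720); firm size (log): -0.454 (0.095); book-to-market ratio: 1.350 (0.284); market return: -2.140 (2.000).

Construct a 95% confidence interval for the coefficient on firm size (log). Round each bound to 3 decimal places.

Read off: b = -0.454, SE = 0.095 for firm size (log).
df = n − k − 1 = 309 − 3 − 1 = 305.
t* = t_{0.025, 305} = 1.967772.
Margin = t* × SE = 1.967772 × 0.095 = 0.18694.
CI: -0.454 ± 0.18694 → (-0.641, -0.267).

(-0.641, -0.267)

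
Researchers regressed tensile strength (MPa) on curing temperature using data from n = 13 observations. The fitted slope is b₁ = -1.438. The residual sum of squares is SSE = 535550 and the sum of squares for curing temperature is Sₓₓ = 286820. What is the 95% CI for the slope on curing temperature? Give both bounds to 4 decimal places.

MSE = SSE/(n − 2) = 535550/11 = 48686.4.
SE(b₁) = √(MSE/Sₓₓ) = √(48686.4/286820) = 0.412002.
df = n − 2 = 11.
t* = t_{0.025, 11} = 2.200985.
Margin = t* × SE = 2.200985 × 0.412002 = 0.906810.
CI: -1.438 ± 0.906810 → (-2.3448, -0.5312).
With 95% confidence, each one-unit increase in curing temperature is associated with a change of between -2.3448 and -0.5312 MPa in tensile strength.

(-2.3448, -0.5312)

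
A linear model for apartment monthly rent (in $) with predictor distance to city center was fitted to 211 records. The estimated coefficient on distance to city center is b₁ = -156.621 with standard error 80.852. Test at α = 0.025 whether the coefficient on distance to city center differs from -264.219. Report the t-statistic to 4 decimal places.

H₀: β₁ = -264.219 vs H₁: β₁ ≠ -264.219.
t = (b₁ − β₁⁰)/SE = (-156.621 − (-264.219)) / 80.852 = 1.3308.
df = n − 2 = 211 − 2 = 209.
Two-sided p ≈ 0.1847, which is ≥ 0.025, so fail to reject H₀.
The data are consistent with a true slope of -264.219 $ per unit of distance to city center.

t = 1.3308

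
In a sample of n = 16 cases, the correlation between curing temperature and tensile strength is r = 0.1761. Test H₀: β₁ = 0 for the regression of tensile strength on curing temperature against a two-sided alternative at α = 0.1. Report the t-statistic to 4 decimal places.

t = 0.6694

t = r·√(n − 2)/√(1 − r²) = 0.1761·√14/√0.968989 = 0.6694.
df = n − 2 = 14.
Two-sided p ≈ 0.5141, which is ≥ 0.1, so fail to reject H₀.
The data do not give significant evidence of a linear association between curing temperature and tensile strength.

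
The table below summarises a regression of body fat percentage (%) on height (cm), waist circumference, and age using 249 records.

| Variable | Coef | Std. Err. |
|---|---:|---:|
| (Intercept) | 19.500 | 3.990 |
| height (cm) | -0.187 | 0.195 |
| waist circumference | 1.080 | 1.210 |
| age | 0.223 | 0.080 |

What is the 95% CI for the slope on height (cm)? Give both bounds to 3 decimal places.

(-0.571, 0.197)

Read off: b = -0.187, SE = 0.195 for height (cm).
df = n − k − 1 = 249 − 3 − 1 = 245.
t* = t_{0.025, 245} = 1.969694.
Margin = t* × SE = 1.969694 × 0.195 = 0.38409.
CI: -0.187 ± 0.38409 → (-0.571, 0.197).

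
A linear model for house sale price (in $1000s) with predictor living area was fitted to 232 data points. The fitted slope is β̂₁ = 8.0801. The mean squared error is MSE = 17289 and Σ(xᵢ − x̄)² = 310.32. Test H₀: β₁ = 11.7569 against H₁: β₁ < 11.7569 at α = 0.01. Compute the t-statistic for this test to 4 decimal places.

t = -0.4926

SE(β̂₁) = √(MSE/Sₓₓ) = √(17289/310.32) = 7.46414.
t = (8.0801 − 11.7569) / 7.46414 = -0.4926.
df = n − 2 = 230.
One-sided p ≈ 0.3114, which is ≥ 0.01, so fail to reject H₀.
The data do not give significant evidence that the true slope on living area is below 11.7569 $1000s per unit.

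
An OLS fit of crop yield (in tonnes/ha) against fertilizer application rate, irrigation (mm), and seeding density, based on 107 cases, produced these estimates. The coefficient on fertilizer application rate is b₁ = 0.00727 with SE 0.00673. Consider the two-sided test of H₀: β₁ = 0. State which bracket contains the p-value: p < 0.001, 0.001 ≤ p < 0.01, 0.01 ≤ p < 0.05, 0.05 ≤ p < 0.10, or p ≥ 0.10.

t = 0.00727 / 0.00673 = 1.080.
df = n − k − 1 = 107 − 3 − 1 = 103.
Two-sided p = 2·P(T_{103} > |t|) ≈ 0.2826.
So p ≥ 0.10.

p ≥ 0.10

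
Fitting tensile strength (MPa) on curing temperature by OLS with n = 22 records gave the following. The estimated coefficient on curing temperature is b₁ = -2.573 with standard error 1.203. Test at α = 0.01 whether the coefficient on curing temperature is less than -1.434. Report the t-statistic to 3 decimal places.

H₀: β₁ = -1.434 vs H₁: β₁ < -1.434.
t = (b₁ − β₁⁰)/SE = (-2.573 − (-1.434)) / 1.203 = -0.947.
df = n − 2 = 22 − 2 = 20.
One-sided p ≈ 0.1775, which is ≥ 0.01, so fail to reject H₀.
The data do not give significant evidence that the true slope on curing temperature is below -1.434 MPa per unit.

t = -0.947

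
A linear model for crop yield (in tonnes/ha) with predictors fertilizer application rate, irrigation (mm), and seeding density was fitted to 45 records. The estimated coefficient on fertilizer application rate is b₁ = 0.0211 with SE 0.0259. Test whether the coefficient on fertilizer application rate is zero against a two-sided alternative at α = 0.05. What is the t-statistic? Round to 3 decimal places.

H₀: β₁ = 0 vs H₁: β₁ ≠ 0.
t = (b₁ − β₁⁰)/SE = 0.0211 / 0.0259 = 0.815.
df = n − k − 1 = 45 − 3 − 1 = 41.
Two-sided p ≈ 0.4200, which is ≥ 0.05, so fail to reject H₀.
The data do not give significant evidence of an association between fertilizer application rate and crop yield, after adjusting for the other predictors.

t = 0.815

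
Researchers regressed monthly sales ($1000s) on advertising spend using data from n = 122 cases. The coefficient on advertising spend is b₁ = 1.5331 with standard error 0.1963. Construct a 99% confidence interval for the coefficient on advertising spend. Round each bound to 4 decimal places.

(1.0193, 2.0469)

df = n − 2 = 122 − 2 = 120.
t* = t_{0.005, 120} = 2.617421.
Margin = t* × SE = 2.617421 × 0.1963 = 0.513800.
CI: 1.5331 ± 0.513800 → (1.0193, 2.0469).
With 99% confidence, each one-unit increase in advertising spend is associated with a change of between 1.0193 and 2.0469 $1000s in monthly sales.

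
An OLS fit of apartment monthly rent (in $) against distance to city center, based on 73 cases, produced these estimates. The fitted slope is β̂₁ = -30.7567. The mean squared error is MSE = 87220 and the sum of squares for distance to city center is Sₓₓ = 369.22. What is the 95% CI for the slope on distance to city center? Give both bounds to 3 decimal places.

SE(β̂₁) = √(MSE/Sₓₓ) = √(87220/369.22) = 15.3697.
df = n − 2 = 71.
t* = t_{0.025, 71} = 1.993943.
Margin = t* × SE = 1.993943 × 15.3697 = 30.64631.
CI: -30.7567 ± 30.64631 → (-61.403, -0.110).
With 95% confidence, each one-unit increase in distance to city center is associated with a change of between -61.403 and -0.110 $ in apartment monthly rent.

(-61.403, -0.110)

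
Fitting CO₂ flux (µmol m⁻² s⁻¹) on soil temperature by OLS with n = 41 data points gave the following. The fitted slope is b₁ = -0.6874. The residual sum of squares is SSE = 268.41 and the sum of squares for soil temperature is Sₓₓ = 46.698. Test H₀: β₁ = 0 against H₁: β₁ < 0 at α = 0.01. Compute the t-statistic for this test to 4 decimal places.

t = -1.7906

MSE = SSE/(n − 2) = 268.41/39 = 6.88231.
SE(b₁) = √(MSE/Sₓₓ) = √(6.88231/46.698) = 0.3839.
t = -0.6874 / 0.3839 = -1.7906.
df = n − 2 = 39.
One-sided p ≈ 0.0406, which is ≥ 0.01, so fail to reject H₀.
The data do not give significant evidence that the true slope on soil temperature is negative.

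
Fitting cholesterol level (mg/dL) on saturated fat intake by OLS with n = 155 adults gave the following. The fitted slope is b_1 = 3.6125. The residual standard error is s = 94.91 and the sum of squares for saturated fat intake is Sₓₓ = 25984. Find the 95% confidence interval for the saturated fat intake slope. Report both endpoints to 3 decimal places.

SE(b_1) = s/√Sₓₓ = 94.91/√25984 = 0.588788.
df = n − 2 = 153.
t* = t_{0.025, 153} = 1.97559.
Margin = t* × SE = 1.97559 × 0.588788 = 1.16320.
CI: 3.6125 ± 1.16320 → (2.449, 4.776).
With 95% confidence, each one-unit increase in saturated fat intake is associated with a change of between 2.449 and 4.776 mg/dL in cholesterol level.

(2.449, 4.776)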